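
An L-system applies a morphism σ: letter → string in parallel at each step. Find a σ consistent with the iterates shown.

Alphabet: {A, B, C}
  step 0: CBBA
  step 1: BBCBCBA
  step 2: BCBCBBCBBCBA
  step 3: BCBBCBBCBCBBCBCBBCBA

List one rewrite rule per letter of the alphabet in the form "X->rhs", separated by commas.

  step 2 ⇒ step 3: BCBCBBCBBCBA ⇒ BC·B·BC·B·BC·BC·B·BC·BC·B·BC·BA
    A ↦ BA
    B ↦ BC
    C ↦ B

A->BA, B->BC, C->B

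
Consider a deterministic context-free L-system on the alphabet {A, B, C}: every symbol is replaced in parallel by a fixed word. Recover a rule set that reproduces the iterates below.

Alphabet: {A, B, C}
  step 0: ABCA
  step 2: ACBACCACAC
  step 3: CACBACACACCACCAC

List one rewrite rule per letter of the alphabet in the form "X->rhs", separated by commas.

A->C, B->BA, C->AC

  step 2 ⇒ step 3: ACBACCACAC ⇒ C·AC·BA·C·AC·AC·C·AC·C·AC
    A ↦ C
    B ↦ BA
    C ↦ AC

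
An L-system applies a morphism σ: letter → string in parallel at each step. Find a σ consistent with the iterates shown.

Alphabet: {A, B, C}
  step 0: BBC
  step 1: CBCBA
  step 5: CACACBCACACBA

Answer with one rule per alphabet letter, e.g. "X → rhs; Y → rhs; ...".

  step 0 ⇒ step 1: BBC ⇒ CB·CB·A
    B ↦ CB
    C ↦ A
    A ↦ C  (constrained at step 1)

A->C, B->CB, C->A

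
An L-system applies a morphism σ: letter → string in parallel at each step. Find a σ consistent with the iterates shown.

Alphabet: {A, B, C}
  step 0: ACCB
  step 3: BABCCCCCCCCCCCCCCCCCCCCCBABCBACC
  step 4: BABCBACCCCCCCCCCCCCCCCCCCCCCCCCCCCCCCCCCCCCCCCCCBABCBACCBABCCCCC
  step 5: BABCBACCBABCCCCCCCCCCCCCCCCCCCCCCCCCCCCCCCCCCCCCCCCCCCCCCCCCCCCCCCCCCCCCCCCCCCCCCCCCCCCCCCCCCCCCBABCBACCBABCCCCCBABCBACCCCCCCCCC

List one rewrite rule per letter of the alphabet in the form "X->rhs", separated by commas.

A->BC, B->BA, C->CC

  step 4 ⇒ step 5: BABCBACCCCCCCCCCCCCCCCCCCCCCCCCCCCCCCCCCCCCCCCCCBABCBACCBABCCCCC ⇒ BA·BC·BA·CC·BA·BC·CC·CC·CC·CC·CC·CC·CC·CC·CC·CC·CC·CC·CC·CC·CC·CC·CC·CC·CC·CC·CC·CC·CC·CC·CC·CC·CC·CC·CC·CC·CC·CC·CC·CC·CC·CC·CC·CC·CC·CC·CC·CC·BA·BC·BA·CC·BA·BC·CC·CC·BA·BC·BA·CC·CC·CC·CC·CC
    A ↦ BC
    B ↦ BA
    C ↦ CC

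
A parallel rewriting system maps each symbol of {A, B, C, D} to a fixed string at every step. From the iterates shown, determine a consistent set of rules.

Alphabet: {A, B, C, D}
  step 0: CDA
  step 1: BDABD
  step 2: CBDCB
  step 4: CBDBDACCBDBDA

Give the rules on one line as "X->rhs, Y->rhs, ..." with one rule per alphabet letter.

  step 1 ⇒ step 2: BDABD ⇒ C·B·D·C·B
    A ↦ D
    B ↦ C
    D ↦ B
  step 0 ⇒ step 1: CDA ⇒ BDA·B·D
    C ↦ BDA

A->D, B->C, C->BDA, D->B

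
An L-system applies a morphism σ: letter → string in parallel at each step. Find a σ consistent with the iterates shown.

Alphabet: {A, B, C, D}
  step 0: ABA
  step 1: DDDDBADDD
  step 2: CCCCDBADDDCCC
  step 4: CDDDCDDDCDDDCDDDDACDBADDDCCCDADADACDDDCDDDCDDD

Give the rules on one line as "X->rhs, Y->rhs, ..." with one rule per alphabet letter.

  step 1 ⇒ step 2: DDDDBADDD ⇒ C·C·C·C·DBA·DDD·C·C·C
    A ↦ DDD
    B ↦ DBA
    D ↦ C
    C ↦ DA  (constrained at step 2)

A->DDD, B->DBA, C->DA, D->C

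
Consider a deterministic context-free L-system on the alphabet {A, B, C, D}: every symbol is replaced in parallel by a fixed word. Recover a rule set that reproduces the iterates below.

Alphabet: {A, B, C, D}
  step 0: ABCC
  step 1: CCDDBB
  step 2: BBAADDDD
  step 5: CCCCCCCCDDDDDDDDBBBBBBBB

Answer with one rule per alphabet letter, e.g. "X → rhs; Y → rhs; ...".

A->CC, B->DD, C->B, D->A

  step 1 ⇒ step 2: CCDDBB ⇒ B·B·A·A·DD·DD
    B ↦ DD
    C ↦ B
    D ↦ A
  step 0 ⇒ step 1: ABCC ⇒ CC·DD·B·B
    A ↦ CC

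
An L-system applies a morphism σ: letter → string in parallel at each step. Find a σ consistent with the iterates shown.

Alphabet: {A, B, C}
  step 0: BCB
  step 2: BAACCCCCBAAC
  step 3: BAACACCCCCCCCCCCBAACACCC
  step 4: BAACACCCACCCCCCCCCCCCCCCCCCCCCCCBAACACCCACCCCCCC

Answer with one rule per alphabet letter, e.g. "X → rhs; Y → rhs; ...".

  step 3 ⇒ step 4: BAACACCCCCCCCCCCBAACACCC ⇒ BA·AC·AC·CC·AC·CC·CC·CC·CC·CC·CC·CC·CC·CC·CC·CC·BA·AC·AC·CC·AC·CC·CC·CC
    A ↦ AC
    B ↦ BA
    C ↦ CC

A->AC, B->BA, C->CC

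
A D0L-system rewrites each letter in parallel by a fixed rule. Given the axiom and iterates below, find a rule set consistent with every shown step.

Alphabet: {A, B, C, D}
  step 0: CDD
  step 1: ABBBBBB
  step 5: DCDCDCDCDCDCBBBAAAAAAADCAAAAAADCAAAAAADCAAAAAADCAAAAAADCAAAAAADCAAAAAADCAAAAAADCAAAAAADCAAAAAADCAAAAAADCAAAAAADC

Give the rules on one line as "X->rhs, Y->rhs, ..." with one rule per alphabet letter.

A->DC, B->AA, C->A, D->BBB

  step 0 ⇒ step 1: CDD ⇒ A·BBB·BBB
    C ↦ A
    D ↦ BBB
    A ↦ DC  (constrained at step 1)
    B ↦ AA  (constrained at step 1)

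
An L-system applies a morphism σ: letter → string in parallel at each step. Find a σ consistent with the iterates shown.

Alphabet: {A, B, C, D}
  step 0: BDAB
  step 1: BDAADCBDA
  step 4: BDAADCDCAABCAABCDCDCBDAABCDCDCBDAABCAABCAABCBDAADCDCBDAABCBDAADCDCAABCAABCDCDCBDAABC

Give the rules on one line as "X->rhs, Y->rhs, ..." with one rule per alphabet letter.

  step 0 ⇒ step 1: BDAB ⇒ BDA·A·DC·BDA
    A ↦ DC
    B ↦ BDA
    D ↦ A
    C ↦ ABC  (constrained at step 1)

A->DC, B->BDA, C->ABC, D->A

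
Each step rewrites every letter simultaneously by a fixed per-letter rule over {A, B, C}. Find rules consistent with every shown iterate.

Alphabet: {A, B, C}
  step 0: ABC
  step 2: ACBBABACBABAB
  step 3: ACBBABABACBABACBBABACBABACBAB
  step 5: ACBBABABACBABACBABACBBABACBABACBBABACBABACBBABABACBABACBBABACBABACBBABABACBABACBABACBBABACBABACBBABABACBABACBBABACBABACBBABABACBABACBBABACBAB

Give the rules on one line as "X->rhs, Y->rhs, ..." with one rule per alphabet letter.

  step 2 ⇒ step 3: ACBBABACBABAB ⇒ ACB·B·AB·AB·ACB·AB·ACB·B·AB·ACB·AB·ACB·AB
    A ↦ ACB
    B ↦ AB
    C ↦ B

A->ACB, B->AB, C->B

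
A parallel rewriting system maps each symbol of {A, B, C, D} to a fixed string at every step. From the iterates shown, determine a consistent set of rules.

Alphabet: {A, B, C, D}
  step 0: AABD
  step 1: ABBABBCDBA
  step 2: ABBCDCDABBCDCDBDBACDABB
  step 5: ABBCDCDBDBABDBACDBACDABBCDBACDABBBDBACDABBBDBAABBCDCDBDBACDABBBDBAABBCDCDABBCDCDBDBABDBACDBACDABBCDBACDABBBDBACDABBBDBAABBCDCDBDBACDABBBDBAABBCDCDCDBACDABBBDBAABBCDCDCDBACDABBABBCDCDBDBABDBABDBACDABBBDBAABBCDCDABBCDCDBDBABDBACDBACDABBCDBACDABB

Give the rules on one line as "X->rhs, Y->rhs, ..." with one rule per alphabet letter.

  step 1 ⇒ step 2: ABBABBCDBA ⇒ ABB·CD·CD·ABB·CD·CD·BD·BA·CD·ABB
    A ↦ ABB
    B ↦ CD
    C ↦ BD
    D ↦ BA

A->ABB, B->CD, C->BD, D->BA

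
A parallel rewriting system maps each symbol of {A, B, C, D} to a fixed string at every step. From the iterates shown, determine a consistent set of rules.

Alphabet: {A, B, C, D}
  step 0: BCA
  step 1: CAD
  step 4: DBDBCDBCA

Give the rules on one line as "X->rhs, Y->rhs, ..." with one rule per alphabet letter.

  step 0 ⇒ step 1: BCA ⇒ C·A·D
    A ↦ D
    B ↦ C
    C ↦ A
    D ↦ DB  (constrained at step 1)

A->D, B->C, C->A, D->DB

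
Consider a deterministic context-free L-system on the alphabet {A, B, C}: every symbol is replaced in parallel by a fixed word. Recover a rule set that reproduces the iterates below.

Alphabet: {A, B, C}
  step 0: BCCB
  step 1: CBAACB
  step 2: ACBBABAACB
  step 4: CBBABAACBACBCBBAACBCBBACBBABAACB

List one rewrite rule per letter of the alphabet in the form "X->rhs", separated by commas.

A->BA, B->CB, C->A

  step 1 ⇒ step 2: CBAACB ⇒ A·CB·BA·BA·A·CB
    A ↦ BA
    B ↦ CB
    C ↦ A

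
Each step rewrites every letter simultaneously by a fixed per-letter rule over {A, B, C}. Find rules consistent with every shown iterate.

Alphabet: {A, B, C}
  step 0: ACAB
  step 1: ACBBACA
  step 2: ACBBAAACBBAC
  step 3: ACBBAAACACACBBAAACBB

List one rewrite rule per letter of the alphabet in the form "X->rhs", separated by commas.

A->AC, B->A, C->BB

  step 2 ⇒ step 3: ACBBAAACBBAC ⇒ AC·BB·A·A·AC·AC·AC·BB·A·A·AC·BB
    A ↦ AC
    B ↦ A
    C ↦ BB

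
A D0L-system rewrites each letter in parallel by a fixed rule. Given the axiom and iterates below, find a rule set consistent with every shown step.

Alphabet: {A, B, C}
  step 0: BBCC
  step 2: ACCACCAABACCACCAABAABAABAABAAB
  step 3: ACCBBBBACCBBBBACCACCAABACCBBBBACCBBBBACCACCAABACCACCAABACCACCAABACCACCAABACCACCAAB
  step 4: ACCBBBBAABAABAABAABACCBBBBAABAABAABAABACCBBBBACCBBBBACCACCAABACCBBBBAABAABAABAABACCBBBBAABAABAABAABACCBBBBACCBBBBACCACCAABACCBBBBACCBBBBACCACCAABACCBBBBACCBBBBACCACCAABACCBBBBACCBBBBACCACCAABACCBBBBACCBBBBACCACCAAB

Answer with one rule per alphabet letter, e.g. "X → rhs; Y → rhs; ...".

  step 3 ⇒ step 4: ACCBBBBACCBBBBACCACCAABACCBBBBACCBBBBACCACCAABACCACCAABACCACCAABACCACCAABACCACCAAB ⇒ ACC·BB·BB·AAB·AAB·AAB·AAB·ACC·BB·BB·AAB·AAB·AAB·AAB·ACC·BB·BB·ACC·BB·BB·ACC·ACC·AAB·ACC·BB·BB·AAB·AAB·AAB·AAB·ACC·BB·BB·AAB·AAB·AAB·AAB·ACC·BB·BB·ACC·BB·BB·ACC·ACC·AAB·ACC·BB·BB·ACC·BB·BB·ACC·ACC·AAB·ACC·BB·BB·ACC·BB·BB·ACC·ACC·AAB·ACC·BB·BB·ACC·BB·BB·ACC·ACC·AAB·ACC·BB·BB·ACC·BB·BB·ACC·ACC·AAB
    A ↦ ACC
    B ↦ AAB
    C ↦ BB

A->ACC, B->AAB, C->BB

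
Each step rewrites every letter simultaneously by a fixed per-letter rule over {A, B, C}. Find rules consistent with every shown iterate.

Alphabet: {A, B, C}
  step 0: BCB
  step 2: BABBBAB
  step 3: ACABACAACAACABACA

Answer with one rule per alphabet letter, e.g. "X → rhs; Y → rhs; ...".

A->B, B->ACA, C->A

  step 2 ⇒ step 3: BABBBAB ⇒ ACA·B·ACA·ACA·ACA·B·ACA
    A ↦ B
    B ↦ ACA
    C ↦ A  (constrained at step 0)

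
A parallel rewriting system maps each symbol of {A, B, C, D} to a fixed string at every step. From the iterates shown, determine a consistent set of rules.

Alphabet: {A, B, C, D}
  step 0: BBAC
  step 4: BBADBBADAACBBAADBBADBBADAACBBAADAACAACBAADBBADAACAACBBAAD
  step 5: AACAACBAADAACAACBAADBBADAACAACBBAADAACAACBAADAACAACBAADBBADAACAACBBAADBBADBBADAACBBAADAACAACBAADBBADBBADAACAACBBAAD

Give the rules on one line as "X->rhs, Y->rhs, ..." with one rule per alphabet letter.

  step 4 ⇒ step 5: BBADBBADAACBBAADBBADBBADAACBBAADAACAACBAADBBADAACAACBBAAD ⇒ AAC·AAC·B·AAD·AAC·AAC·B·AAD·B·B·AD·AAC·AAC·B·B·AAD·AAC·AAC·B·AAD·AAC·AAC·B·AAD·B·B·AD·AAC·AAC·B·B·AAD·B·B·AD·B·B·AD·AAC·B·B·AAD·AAC·AAC·B·AAD·B·B·AD·B·B·AD·AAC·AAC·B·B·AAD
    A ↦ B
    B ↦ AAC
    C ↦ AD
    D ↦ AAD

A->B, B->AAC, C->AD, D->AAD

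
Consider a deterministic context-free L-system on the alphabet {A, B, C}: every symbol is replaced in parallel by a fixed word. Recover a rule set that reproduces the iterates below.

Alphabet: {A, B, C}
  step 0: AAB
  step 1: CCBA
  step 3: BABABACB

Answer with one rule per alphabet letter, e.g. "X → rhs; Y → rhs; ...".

  step 0 ⇒ step 1: AAB ⇒ C·C·BA
    A ↦ C
    B ↦ BA
    C ↦ B  (constrained at step 1)

A->C, B->BA, C->B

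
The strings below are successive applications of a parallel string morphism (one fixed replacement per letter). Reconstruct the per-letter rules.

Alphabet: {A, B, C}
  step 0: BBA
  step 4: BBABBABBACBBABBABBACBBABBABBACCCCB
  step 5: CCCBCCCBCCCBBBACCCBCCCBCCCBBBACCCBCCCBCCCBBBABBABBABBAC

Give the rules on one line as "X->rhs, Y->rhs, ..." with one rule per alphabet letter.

A->CB, B->C, C->BBA

  step 4 ⇒ step 5: BBABBABBACBBABBABBACBBABBABBACCCCB ⇒ C·C·CB·C·C·CB·C·C·CB·BBA·C·C·CB·C·C·CB·C·C·CB·BBA·C·C·CB·C·C·CB·C·C·CB·BBA·BBA·BBA·BBA·C
    A ↦ CB
    B ↦ C
    C ↦ BBA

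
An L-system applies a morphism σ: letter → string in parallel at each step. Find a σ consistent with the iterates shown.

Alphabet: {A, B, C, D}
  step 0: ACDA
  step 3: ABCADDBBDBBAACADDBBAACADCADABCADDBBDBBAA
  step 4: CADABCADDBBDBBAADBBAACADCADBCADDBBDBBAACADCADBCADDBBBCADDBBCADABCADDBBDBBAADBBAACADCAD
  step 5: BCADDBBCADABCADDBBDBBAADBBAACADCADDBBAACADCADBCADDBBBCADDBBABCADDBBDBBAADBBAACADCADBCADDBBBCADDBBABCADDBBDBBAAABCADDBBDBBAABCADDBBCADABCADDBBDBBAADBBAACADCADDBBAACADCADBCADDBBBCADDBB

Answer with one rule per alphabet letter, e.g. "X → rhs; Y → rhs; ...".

A->CAD, B->A, C->B, D->DBB

  step 4 ⇒ step 5: CADABCADDBBDBBAADBBAACADCADBCADDBBDBBAACADCADBCADDBBBCADDBBCADABCADDBBDBBAADBBAACADCAD ⇒ B·CAD·DBB·CAD·A·B·CAD·DBB·DBB·A·A·DBB·A·A·CAD·CAD·DBB·A·A·CAD·CAD·B·CAD·DBB·B·CAD·DBB·A·B·CAD·DBB·DBB·A·A·DBB·A·A·CAD·CAD·B·CAD·DBB·B·CAD·DBB·A·B·CAD·DBB·DBB·A·A·A·B·CAD·DBB·DBB·A·A·B·CAD·DBB·CAD·A·B·CAD·DBB·DBB·A·A·DBB·A·A·CAD·CAD·DBB·A·A·CAD·CAD·B·CAD·DBB·B·CAD·DBB
    A ↦ CAD
    B ↦ A
    C ↦ B
    D ↦ DBB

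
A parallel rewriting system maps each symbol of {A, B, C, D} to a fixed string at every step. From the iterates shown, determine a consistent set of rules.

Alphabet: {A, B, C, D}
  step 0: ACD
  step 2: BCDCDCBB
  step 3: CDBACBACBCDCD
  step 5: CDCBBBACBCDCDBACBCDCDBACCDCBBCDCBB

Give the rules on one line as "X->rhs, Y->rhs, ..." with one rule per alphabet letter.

  step 2 ⇒ step 3: BCDCDCBB ⇒ CD·B·AC·B·AC·B·CD·CD
    B ↦ CD
    C ↦ B
    D ↦ AC
    A ↦ CB  (constrained at step 0)

A->CB, B->CD, C->B, D->AC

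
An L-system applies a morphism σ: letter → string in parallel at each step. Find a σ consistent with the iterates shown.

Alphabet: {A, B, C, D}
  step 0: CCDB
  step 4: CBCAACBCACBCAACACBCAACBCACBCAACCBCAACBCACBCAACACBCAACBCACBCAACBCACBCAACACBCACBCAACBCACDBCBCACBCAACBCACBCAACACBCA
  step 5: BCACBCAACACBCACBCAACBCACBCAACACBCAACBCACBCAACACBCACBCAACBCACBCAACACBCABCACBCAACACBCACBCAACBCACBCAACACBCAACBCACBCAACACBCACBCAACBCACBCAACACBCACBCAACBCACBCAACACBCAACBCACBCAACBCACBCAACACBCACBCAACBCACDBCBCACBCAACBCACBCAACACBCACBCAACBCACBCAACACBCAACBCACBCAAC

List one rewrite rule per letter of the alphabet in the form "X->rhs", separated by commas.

  step 4 ⇒ step 5: CBCAACBCACBCAACACBCAACBCACBCAACCBCAACBCACBCAACACBCAACBCACBCAACBCACBCAACACBCACBCAACBCACDBCBCACBCAACBCACBCAACACBCA ⇒ BCA·C·BCA·AC·AC·BCA·C·BCA·AC·BCA·C·BCA·AC·AC·BCA·AC·BCA·C·BCA·AC·AC·BCA·C·BCA·AC·BCA·C·BCA·AC·AC·BCA·BCA·C·BCA·AC·AC·BCA·C·BCA·AC·BCA·C·BCA·AC·AC·BCA·AC·BCA·C·BCA·AC·AC·BCA·C·BCA·AC·BCA·C·BCA·AC·AC·BCA·C·BCA·AC·BCA·C·BCA·AC·AC·BCA·AC·BCA·C·BCA·AC·BCA·C·BCA·AC·AC·BCA·C·BCA·AC·BCA·CDB·C·BCA·C·BCA·AC·BCA·C·BCA·AC·AC·BCA·C·BCA·AC·BCA·C·BCA·AC·AC·BCA·AC·BCA·C·BCA·AC
    A ↦ AC
    B ↦ C
    C ↦ BCA
    D ↦ CDB

A->AC, B->C, C->BCA, D->CDB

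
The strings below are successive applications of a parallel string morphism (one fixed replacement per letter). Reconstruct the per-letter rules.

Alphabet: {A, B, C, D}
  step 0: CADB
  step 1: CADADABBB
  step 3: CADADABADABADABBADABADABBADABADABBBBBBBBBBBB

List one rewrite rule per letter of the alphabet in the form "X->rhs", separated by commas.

  step 0 ⇒ step 1: CADB ⇒ CAD·ADA·B·BB
    A ↦ ADA
    B ↦ BB
    C ↦ CAD
    D ↦ B

A->ADA, B->BB, C->CAD, D->B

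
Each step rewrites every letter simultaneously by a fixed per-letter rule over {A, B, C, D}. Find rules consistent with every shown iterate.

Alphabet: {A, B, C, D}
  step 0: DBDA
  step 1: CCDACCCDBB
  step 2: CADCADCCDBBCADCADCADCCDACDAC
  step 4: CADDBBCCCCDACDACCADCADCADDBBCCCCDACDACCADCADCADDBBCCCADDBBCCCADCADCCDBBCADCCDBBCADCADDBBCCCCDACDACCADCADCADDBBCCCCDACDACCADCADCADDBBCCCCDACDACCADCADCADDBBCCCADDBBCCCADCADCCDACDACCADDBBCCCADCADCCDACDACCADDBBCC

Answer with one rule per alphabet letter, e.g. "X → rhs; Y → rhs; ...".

A->DBB, B->DAC, C->CAD, D->CC

  step 1 ⇒ step 2: CCDACCCDBB ⇒ CAD·CAD·CC·DBB·CAD·CAD·CAD·CC·DAC·DAC
    A ↦ DBB
    B ↦ DAC
    C ↦ CAD
    D ↦ CC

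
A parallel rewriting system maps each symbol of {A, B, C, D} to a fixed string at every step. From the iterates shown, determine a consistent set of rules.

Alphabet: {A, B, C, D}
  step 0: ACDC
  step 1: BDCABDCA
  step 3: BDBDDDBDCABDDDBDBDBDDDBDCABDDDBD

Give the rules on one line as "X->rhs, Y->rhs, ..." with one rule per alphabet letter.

  step 0 ⇒ step 1: ACDC ⇒ BD·CA·BD·CA
    A ↦ BD
    C ↦ CA
    D ↦ BD
    B ↦ DD  (constrained at step 1)

A->BD, B->DD, C->CA, D->BD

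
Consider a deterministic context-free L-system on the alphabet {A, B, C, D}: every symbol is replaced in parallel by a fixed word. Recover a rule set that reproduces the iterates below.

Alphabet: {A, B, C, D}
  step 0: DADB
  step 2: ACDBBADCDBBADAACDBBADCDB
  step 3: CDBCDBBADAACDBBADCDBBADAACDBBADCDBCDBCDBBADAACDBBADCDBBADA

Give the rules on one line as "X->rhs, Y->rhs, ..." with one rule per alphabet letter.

A->CDB, B->A, C->CDB, D->BAD

  step 2 ⇒ step 3: ACDBBADCDBBADAACDBBADCDB ⇒ CDB·CDB·BAD·A·A·CDB·BAD·CDB·BAD·A·A·CDB·BAD·CDB·CDB·CDB·BAD·A·A·CDB·BAD·CDB·BAD·A
    A ↦ CDB
    B ↦ A
    C ↦ CDB
    D ↦ BAD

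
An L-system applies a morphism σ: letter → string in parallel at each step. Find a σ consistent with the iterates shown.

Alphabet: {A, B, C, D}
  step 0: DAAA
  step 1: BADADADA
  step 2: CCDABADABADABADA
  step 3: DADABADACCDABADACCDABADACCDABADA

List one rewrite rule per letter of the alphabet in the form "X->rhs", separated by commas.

A->DA, B->CC, C->DA, D->BA

  step 2 ⇒ step 3: CCDABADABADABADA ⇒ DA·DA·BA·DA·CC·DA·BA·DA·CC·DA·BA·DA·CC·DA·BA·DA
    A ↦ DA
    B ↦ CC
    C ↦ DA
    D ↦ BA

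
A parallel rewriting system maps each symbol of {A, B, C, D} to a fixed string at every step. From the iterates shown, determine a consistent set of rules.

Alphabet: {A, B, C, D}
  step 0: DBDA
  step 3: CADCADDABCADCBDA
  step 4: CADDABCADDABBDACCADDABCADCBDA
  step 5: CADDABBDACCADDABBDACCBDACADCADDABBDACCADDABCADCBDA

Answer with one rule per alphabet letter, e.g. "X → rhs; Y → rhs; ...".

  step 4 ⇒ step 5: CADDABCADDABBDACCADDABCADCBDA ⇒ CAD·DA·B·B·DA·C·CAD·DA·B·B·DA·C·C·B·DA·CAD·CAD·DA·B·B·DA·C·CAD·DA·B·CAD·C·B·DA
    A ↦ DA
    B ↦ C
    C ↦ CAD
    D ↦ B

A->DA, B->C, C->CAD, D->B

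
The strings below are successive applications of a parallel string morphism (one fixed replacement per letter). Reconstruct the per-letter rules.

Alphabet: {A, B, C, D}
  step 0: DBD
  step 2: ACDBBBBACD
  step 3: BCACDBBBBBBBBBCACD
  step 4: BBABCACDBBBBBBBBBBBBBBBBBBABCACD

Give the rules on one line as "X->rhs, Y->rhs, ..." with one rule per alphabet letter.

A->BC, B->BB, C->A, D->CD

  step 3 ⇒ step 4: BCACDBBBBBBBBBCACD ⇒ BB·A·BC·A·CD·BB·BB·BB·BB·BB·BB·BB·BB·BB·A·BC·A·CD
    A ↦ BC
    B ↦ BB
    C ↦ A
    D ↦ CD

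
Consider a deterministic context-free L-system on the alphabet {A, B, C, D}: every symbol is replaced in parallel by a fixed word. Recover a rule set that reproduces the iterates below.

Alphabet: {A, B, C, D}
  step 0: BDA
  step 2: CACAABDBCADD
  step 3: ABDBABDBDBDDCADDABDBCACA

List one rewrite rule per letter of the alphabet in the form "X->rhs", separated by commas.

  step 2 ⇒ step 3: CACAABDBCADD ⇒ AB·DB·AB·DB·DB·DD·CA·DD·AB·DB·CA·CA
    A ↦ DB
    B ↦ DD
    C ↦ AB
    D ↦ CA

A->DB, B->DD, C->AB, D->CA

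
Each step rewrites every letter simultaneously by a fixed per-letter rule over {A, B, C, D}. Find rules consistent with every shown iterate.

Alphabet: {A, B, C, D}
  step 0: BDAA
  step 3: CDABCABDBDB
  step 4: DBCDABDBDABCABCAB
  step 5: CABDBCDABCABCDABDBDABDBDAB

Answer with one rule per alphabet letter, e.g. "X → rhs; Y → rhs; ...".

A->D, B->AB, C->DB, D->C

  step 4 ⇒ step 5: DBCDABDBDABCABCAB ⇒ C·AB·DB·C·D·AB·C·AB·C·D·AB·DB·D·AB·DB·D·AB
    A ↦ D
    B ↦ AB
    C ↦ DB
    D ↦ C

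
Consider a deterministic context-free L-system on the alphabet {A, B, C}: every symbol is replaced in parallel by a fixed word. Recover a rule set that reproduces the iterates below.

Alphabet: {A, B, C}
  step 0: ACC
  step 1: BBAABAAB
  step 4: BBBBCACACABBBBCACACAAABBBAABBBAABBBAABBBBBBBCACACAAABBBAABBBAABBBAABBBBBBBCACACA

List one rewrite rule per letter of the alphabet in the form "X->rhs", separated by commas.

  step 0 ⇒ step 1: ACC ⇒ BB·AAB·AAB
    A ↦ BB
    C ↦ AAB
    B ↦ CA  (constrained at step 1)

A->BB, B->CA, C->AAB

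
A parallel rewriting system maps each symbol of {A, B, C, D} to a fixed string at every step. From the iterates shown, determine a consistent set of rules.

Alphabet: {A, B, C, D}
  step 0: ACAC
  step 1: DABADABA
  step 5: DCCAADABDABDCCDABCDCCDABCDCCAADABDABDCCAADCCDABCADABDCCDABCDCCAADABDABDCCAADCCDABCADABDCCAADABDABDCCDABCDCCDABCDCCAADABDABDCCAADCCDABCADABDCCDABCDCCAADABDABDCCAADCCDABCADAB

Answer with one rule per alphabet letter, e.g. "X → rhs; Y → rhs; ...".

  step 0 ⇒ step 1: ACAC ⇒ DAB·A·DAB·A
    A ↦ DAB
    C ↦ A
    B ↦ C  (constrained at step 1)
    D ↦ DCC  (constrained at step 1)

A->DAB, B->C, C->A, D->DCC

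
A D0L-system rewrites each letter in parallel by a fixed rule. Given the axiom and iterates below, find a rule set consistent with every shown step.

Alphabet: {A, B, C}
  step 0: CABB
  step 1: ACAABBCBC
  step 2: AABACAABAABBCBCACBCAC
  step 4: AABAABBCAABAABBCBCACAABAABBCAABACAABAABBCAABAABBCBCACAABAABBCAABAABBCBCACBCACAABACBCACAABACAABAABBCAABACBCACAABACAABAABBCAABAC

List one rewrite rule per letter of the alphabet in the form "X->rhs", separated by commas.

A->AAB, B->BC, C->AC

  step 1 ⇒ step 2: ACAABBCBC ⇒ AAB·AC·AAB·AAB·BC·BC·AC·BC·AC
    A ↦ AAB
    B ↦ BC
    C ↦ AC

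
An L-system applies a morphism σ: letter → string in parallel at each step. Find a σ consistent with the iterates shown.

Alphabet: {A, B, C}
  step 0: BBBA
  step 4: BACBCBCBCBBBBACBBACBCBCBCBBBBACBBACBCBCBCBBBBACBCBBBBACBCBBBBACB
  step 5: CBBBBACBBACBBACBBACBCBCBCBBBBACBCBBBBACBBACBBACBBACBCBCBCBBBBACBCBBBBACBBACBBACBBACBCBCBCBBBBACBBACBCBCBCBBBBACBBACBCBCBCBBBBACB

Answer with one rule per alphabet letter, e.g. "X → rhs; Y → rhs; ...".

  step 4 ⇒ step 5: BACBCBCBCBBBBACBBACBCBCBCBBBBACBBACBCBCBCBBBBACBCBBBBACBCBBBBACB ⇒ CB·BB·BA·CB·BA·CB·BA·CB·BA·CB·CB·CB·CB·BB·BA·CB·CB·BB·BA·CB·BA·CB·BA·CB·BA·CB·CB·CB·CB·BB·BA·CB·CB·BB·BA·CB·BA·CB·BA·CB·BA·CB·CB·CB·CB·BB·BA·CB·BA·CB·CB·CB·CB·BB·BA·CB·BA·CB·CB·CB·CB·BB·BA·CB
    A ↦ BB
    B ↦ CB
    C ↦ BA

A->BB, B->CB, C->BA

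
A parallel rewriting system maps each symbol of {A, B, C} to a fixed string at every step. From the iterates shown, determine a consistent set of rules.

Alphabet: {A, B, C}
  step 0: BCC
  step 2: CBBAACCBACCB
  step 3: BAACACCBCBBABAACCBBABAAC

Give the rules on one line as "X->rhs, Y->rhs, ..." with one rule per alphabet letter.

  step 2 ⇒ step 3: CBBAACCBACCB ⇒ BA·AC·AC·CB·CB·BA·BA·AC·CB·BA·BA·AC
    A ↦ CB
    B ↦ AC
    C ↦ BA

A->CB, B->AC, C->BA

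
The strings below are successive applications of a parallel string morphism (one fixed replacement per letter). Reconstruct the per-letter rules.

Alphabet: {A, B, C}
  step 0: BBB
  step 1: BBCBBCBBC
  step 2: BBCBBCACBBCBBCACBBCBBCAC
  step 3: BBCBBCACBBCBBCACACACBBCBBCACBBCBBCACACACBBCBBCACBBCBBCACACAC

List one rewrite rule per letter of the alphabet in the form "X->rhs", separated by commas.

A->AC, B->BBC, C->AC

  step 2 ⇒ step 3: BBCBBCACBBCBBCACBBCBBCAC ⇒ BBC·BBC·AC·BBC·BBC·AC·AC·AC·BBC·BBC·AC·BBC·BBC·AC·AC·AC·BBC·BBC·AC·BBC·BBC·AC·AC·AC
    A ↦ AC
    B ↦ BBC
    C ↦ AC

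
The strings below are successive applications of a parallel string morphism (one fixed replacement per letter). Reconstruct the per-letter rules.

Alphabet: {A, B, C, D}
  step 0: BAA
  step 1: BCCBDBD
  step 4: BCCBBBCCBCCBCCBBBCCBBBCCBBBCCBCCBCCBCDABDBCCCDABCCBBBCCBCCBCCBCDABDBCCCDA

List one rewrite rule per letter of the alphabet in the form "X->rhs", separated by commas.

  step 0 ⇒ step 1: BAA ⇒ BCC·BD·BD
    A ↦ BD
    B ↦ BCC
    C ↦ B  (constrained at step 1)
    D ↦ CDA  (constrained at step 1)

A->BD, B->BCC, C->B, D->CDA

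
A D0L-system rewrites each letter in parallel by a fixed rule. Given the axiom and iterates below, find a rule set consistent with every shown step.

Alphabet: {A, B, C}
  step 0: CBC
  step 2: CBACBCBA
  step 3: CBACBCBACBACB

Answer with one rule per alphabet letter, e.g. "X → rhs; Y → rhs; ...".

A->CB, B->A, C->CB

  step 2 ⇒ step 3: CBACBCBA ⇒ CB·A·CB·CB·A·CB·A·CB
    A ↦ CB
    B ↦ A
    C ↦ CB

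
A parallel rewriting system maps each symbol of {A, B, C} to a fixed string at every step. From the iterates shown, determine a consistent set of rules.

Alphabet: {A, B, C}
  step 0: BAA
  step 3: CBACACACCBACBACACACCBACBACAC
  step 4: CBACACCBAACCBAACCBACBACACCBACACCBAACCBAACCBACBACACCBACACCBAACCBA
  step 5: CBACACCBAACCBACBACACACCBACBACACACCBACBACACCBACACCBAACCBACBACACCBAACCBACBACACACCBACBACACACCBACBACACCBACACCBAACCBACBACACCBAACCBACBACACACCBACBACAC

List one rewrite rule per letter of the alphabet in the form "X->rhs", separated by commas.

A->AC, B->C, C->CBA

  step 4 ⇒ step 5: CBACACCBAACCBAACCBACBACACCBACACCBAACCBAACCBACBACACCBACACCBAACCBA ⇒ CBA·C·AC·CBA·AC·CBA·CBA·C·AC·AC·CBA·CBA·C·AC·AC·CBA·CBA·C·AC·CBA·C·AC·CBA·AC·CBA·CBA·C·AC·CBA·AC·CBA·CBA·C·AC·AC·CBA·CBA·C·AC·AC·CBA·CBA·C·AC·CBA·C·AC·CBA·AC·CBA·CBA·C·AC·CBA·AC·CBA·CBA·C·AC·AC·CBA·CBA·C·AC
    A ↦ AC
    B ↦ C
    C ↦ CBA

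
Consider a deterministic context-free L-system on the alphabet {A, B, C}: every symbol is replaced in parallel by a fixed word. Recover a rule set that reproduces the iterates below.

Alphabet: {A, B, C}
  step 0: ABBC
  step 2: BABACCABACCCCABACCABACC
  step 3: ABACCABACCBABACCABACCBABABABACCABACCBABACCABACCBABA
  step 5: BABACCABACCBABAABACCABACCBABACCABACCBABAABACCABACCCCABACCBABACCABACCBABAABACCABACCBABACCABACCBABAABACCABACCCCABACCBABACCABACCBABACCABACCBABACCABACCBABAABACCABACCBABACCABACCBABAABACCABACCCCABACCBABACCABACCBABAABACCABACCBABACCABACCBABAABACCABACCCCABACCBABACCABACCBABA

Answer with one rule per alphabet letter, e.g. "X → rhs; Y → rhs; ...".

A->CC, B->ABA, C->BA

  step 2 ⇒ step 3: BABACCABACCCCABACCABACC ⇒ ABA·CC·ABA·CC·BA·BA·CC·ABA·CC·BA·BA·BA·BA·CC·ABA·CC·BA·BA·CC·ABA·CC·BA·BA
    A ↦ CC
    B ↦ ABA
    C ↦ BA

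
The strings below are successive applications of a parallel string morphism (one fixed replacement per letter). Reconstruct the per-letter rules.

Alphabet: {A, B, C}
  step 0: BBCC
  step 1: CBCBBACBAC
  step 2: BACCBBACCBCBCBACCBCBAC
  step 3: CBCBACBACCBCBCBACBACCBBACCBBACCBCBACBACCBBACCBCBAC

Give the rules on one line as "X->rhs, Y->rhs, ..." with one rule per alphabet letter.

A->C, B->CB, C->BAC

  step 2 ⇒ step 3: BACCBBACCBCBCBACCBCBAC ⇒ CB·C·BAC·BAC·CB·CB·C·BAC·BAC·CB·BAC·CB·BAC·CB·C·BAC·BAC·CB·BAC·CB·C·BAC
    A ↦ C
    B ↦ CB
    C ↦ BAC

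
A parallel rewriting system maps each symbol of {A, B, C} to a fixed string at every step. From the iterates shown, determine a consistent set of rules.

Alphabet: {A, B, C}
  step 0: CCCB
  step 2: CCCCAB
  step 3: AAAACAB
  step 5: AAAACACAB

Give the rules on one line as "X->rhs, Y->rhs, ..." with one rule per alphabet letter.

A->C, B->AB, C->A

  step 2 ⇒ step 3: CCCCAB ⇒ A·A·A·A·C·AB
    A ↦ C
    B ↦ AB
    C ↦ A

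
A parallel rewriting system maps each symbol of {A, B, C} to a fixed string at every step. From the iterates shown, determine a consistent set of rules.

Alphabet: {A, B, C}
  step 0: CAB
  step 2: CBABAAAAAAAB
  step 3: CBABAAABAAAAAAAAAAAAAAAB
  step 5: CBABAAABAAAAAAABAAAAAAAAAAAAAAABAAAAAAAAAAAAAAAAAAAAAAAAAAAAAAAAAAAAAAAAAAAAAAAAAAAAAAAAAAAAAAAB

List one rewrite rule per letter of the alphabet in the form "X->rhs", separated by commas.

A->AA, B->AB, C->CB

  step 2 ⇒ step 3: CBABAAAAAAAB ⇒ CB·AB·AA·AB·AA·AA·AA·AA·AA·AA·AA·AB
    A ↦ AA
    B ↦ AB
    C ↦ CB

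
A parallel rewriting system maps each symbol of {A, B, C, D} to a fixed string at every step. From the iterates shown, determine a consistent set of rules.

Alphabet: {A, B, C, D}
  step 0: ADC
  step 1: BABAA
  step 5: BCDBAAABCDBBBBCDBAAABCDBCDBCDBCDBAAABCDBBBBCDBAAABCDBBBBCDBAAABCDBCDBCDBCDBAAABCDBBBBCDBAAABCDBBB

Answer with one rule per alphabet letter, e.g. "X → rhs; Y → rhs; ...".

  step 0 ⇒ step 1: ADC ⇒ B·A·BAA
    A ↦ B
    C ↦ BAA
    D ↦ A
    B ↦ BCD  (constrained at step 1)

A->B, B->BCD, C->BAA, D->A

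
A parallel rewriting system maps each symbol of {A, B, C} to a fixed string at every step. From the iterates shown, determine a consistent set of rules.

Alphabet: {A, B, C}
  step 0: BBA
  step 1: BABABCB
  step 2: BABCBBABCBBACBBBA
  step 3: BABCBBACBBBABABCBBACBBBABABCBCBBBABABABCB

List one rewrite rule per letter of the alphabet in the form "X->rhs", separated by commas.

  step 2 ⇒ step 3: BABCBBABCBBACBBBA ⇒ BA·BCB·BA·CBB·BA·BA·BCB·BA·CBB·BA·BA·BCB·CBB·BA·BA·BA·BCB
    A ↦ BCB
    B ↦ BA
    C ↦ CBB

A->BCB, B->BA, C->CBB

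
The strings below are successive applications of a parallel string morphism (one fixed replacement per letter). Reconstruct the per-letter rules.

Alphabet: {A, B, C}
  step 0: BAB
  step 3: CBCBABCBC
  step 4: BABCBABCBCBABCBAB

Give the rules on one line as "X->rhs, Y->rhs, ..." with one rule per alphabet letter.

A->B, B->C, C->BAB

  step 3 ⇒ step 4: CBCBABCBC ⇒ BAB·C·BAB·C·B·C·BAB·C·BAB
    A ↦ B
    B ↦ C
    C ↦ BAB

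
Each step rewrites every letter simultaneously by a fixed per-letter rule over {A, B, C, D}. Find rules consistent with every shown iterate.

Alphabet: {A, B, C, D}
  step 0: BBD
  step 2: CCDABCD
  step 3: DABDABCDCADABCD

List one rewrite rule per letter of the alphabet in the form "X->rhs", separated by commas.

A->C, B->A, C->DAB, D->CD

  step 2 ⇒ step 3: CCDABCD ⇒ DAB·DAB·CD·C·A·DAB·CD
    A ↦ C
    B ↦ A
    C ↦ DAB
    D ↦ CD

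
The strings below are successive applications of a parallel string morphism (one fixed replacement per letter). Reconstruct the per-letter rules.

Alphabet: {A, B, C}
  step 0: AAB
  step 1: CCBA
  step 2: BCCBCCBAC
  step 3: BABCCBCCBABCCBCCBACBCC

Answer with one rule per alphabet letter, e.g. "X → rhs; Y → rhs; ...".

  step 2 ⇒ step 3: BCCBCCBAC ⇒ BA·BCC·BCC·BA·BCC·BCC·BA·C·BCC
    A ↦ C
    B ↦ BA
    C ↦ BCC

A->C, B->BA, C->BCC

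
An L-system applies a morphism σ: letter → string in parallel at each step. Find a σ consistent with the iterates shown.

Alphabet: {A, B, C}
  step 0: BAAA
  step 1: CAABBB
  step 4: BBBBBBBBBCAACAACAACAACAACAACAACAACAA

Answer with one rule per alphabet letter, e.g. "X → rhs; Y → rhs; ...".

  step 0 ⇒ step 1: BAAA ⇒ CAA·B·B·B
    A ↦ B
    B ↦ CAA
    C ↦ B  (constrained at step 1)

A->B, B->CAA, C->B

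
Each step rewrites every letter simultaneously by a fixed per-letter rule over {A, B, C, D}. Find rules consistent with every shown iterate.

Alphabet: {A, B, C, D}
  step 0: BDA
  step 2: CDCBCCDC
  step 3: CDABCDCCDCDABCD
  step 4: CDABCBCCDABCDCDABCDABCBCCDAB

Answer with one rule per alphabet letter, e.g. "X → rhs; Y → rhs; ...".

  step 3 ⇒ step 4: CDABCDCCDCDABCD ⇒ CD·AB·CB·C·CD·AB·CD·CD·AB·CD·AB·CB·C·CD·AB
    A ↦ CB
    B ↦ C
    C ↦ CD
    D ↦ AB

A->CB, B->C, C->CD, D->AB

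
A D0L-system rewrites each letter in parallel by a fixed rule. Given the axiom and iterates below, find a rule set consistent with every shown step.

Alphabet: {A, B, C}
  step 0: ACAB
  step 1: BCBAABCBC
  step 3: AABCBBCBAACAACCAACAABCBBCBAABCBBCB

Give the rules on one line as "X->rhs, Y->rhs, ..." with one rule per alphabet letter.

A->BCB, B->C, C->AA

  step 0 ⇒ step 1: ACAB ⇒ BCB·AA·BCB·C
    A ↦ BCB
    B ↦ C
    C ↦ AA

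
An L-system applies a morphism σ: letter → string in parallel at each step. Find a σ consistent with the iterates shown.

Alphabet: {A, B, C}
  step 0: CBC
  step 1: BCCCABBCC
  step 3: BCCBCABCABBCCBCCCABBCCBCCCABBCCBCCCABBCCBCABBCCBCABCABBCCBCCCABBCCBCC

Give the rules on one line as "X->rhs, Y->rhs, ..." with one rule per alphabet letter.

A->B, B->CAB, C->BCC

  step 0 ⇒ step 1: CBC ⇒ BCC·CAB·BCC
    B ↦ CAB
    C ↦ BCC
    A ↦ B  (constrained at step 1)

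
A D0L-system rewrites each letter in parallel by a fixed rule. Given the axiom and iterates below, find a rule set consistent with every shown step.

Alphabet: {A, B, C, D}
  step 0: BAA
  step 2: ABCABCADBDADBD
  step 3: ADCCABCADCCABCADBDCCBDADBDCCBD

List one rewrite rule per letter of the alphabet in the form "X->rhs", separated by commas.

  step 2 ⇒ step 3: ABCABCADBDADBD ⇒ AD·CC·ABC·AD·CC·ABC·AD·BD·CC·BD·AD·BD·CC·BD
    A ↦ AD
    B ↦ CC
    C ↦ ABC
    D ↦ BD

A->AD, B->CC, C->ABC, D->BD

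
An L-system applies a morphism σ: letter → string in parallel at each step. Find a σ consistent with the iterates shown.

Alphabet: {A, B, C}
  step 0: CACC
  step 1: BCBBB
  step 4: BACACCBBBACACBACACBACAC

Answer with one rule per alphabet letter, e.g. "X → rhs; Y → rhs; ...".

  step 0 ⇒ step 1: CACC ⇒ B·CB·B·B
    A ↦ CB
    C ↦ B
    B ↦ AC  (constrained at step 1)

A->CB, B->AC, C->B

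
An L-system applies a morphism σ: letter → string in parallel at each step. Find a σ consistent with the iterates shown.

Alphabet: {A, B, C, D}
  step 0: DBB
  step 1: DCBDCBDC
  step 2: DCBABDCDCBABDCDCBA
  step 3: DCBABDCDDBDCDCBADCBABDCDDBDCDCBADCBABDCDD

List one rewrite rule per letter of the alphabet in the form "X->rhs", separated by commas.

A->DD, B->BDC, C->BA, D->DC

  step 2 ⇒ step 3: DCBABDCDCBABDCDCBA ⇒ DC·BA·BDC·DD·BDC·DC·BA·DC·BA·BDC·DD·BDC·DC·BA·DC·BA·BDC·DD
    A ↦ DD
    B ↦ BDC
    C ↦ BA
    D ↦ DC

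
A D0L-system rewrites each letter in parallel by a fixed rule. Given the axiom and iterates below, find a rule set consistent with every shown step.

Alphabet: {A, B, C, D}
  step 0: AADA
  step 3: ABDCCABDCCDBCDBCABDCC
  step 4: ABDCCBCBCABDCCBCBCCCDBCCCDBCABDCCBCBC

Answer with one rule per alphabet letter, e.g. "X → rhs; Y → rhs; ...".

A->AB, B->D, C->BC, D->CC

  step 3 ⇒ step 4: ABDCCABDCCDBCDBCABDCC ⇒ AB·D·CC·BC·BC·AB·D·CC·BC·BC·CC·D·BC·CC·D·BC·AB·D·CC·BC·BC
    A ↦ AB
    B ↦ D
    C ↦ BC
    D ↦ CC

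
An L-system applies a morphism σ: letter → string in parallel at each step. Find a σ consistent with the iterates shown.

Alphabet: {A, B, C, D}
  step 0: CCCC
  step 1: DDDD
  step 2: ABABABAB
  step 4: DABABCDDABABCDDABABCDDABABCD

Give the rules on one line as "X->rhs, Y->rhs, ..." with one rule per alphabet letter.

A->CD, B->DA, C->D, D->AB

  step 1 ⇒ step 2: DDDD ⇒ AB·AB·AB·AB
    D ↦ AB
    A ↦ CD  (constrained at step 2)
    B ↦ DA  (constrained at step 2)
  step 0 ⇒ step 1: CCCC ⇒ D·D·D·D
    C ↦ D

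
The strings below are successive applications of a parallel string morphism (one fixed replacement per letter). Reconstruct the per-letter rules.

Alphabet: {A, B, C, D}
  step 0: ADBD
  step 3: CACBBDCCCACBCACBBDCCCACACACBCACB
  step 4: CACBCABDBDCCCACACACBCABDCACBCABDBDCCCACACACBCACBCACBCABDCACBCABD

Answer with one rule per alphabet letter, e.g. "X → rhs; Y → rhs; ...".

A->CB, B->BD, C->CA, D->CC

  step 3 ⇒ step 4: CACBBDCCCACBCACBBDCCCACACACBCACB ⇒ CA·CB·CA·BD·BD·CC·CA·CA·CA·CB·CA·BD·CA·CB·CA·BD·BD·CC·CA·CA·CA·CB·CA·CB·CA·CB·CA·BD·CA·CB·CA·BD
    A ↦ CB
    B ↦ BD
    C ↦ CA
    D ↦ CC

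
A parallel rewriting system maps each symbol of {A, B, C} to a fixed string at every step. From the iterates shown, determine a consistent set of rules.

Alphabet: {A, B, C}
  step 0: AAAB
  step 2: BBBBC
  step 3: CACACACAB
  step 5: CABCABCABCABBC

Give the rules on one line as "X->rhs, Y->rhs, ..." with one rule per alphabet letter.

A->C, B->CA, C->B

  step 2 ⇒ step 3: BBBBC ⇒ CA·CA·CA·CA·B
    B ↦ CA
    C ↦ B
    A ↦ C  (constrained at step 0)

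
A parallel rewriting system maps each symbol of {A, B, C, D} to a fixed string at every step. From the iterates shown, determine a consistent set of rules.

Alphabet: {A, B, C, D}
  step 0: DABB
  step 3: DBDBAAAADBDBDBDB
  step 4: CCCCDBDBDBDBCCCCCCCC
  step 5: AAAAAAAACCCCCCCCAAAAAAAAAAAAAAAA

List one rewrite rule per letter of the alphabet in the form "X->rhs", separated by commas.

  step 4 ⇒ step 5: CCCCDBDBDBDBCCCCCCCC ⇒ AA·AA·AA·AA·C·C·C·C·C·C·C·C·AA·AA·AA·AA·AA·AA·AA·AA
    B ↦ C
    C ↦ AA
    D ↦ C
  step 3 ⇒ step 4: DBDBAAAADBDBDBDB ⇒ C·C·C·C·DB·DB·DB·DB·C·C·C·C·C·C·C·C
    A ↦ DB

A->DB, B->C, C->AA, D->C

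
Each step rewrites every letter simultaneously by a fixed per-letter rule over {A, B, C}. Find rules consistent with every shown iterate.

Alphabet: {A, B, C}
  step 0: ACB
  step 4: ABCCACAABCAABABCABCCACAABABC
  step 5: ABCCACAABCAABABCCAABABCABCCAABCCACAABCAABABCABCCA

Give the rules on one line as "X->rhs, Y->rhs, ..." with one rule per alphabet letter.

A->AB, B->C, C->CA

  step 4 ⇒ step 5: ABCCACAABCAABABCABCCACAABABC ⇒ AB·C·CA·CA·AB·CA·AB·AB·C·CA·AB·AB·C·AB·C·CA·AB·C·CA·CA·AB·CA·AB·AB·C·AB·C·CA
    A ↦ AB
    B ↦ C
    C ↦ CA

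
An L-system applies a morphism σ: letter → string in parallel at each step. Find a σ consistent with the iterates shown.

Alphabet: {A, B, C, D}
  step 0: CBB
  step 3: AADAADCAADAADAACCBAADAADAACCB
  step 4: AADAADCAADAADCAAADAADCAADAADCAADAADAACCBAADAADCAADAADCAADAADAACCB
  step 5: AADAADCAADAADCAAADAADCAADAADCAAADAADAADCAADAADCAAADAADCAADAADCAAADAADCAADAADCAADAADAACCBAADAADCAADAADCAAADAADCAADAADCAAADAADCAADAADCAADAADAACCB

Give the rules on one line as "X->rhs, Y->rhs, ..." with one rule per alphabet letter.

A->AAD, B->CCB, C->A, D->C

  step 4 ⇒ step 5: AADAADCAADAADCAAADAADCAADAADCAADAADAACCBAADAADCAADAADCAADAADAACCB ⇒ AAD·AAD·C·AAD·AAD·C·A·AAD·AAD·C·AAD·AAD·C·A·AAD·AAD·AAD·C·AAD·AAD·C·A·AAD·AAD·C·AAD·AAD·C·A·AAD·AAD·C·AAD·AAD·C·AAD·AAD·A·A·CCB·AAD·AAD·C·AAD·AAD·C·A·AAD·AAD·C·AAD·AAD·C·A·AAD·AAD·C·AAD·AAD·C·AAD·AAD·A·A·CCB
    A ↦ AAD
    B ↦ CCB
    C ↦ A
    D ↦ C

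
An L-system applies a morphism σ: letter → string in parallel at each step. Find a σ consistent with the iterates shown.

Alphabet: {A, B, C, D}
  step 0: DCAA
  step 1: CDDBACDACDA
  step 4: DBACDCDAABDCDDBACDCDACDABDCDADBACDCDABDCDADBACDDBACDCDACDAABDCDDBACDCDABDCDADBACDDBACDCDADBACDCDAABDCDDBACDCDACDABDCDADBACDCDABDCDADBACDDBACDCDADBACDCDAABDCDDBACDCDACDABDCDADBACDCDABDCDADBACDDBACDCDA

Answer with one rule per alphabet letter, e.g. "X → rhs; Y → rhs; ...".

  step 0 ⇒ step 1: DCAA ⇒ CD·DBA·CDA·CDA
    A ↦ CDA
    C ↦ DBA
    D ↦ CD
    B ↦ ABD  (constrained at step 1)

A->CDA, B->ABD, C->DBA, D->CD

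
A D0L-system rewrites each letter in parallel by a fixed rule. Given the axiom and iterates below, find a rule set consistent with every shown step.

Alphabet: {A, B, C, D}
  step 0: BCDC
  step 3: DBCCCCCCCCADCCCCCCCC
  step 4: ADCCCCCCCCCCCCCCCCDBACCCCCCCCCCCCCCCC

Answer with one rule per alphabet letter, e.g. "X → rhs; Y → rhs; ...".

A->DB, B->D, C->CC, D->A

  step 3 ⇒ step 4: DBCCCCCCCCADCCCCCCCC ⇒ A·D·CC·CC·CC·CC·CC·CC·CC·CC·DB·A·CC·CC·CC·CC·CC·CC·CC·CC
    A ↦ DB
    B ↦ D
    C ↦ CC
    D ↦ A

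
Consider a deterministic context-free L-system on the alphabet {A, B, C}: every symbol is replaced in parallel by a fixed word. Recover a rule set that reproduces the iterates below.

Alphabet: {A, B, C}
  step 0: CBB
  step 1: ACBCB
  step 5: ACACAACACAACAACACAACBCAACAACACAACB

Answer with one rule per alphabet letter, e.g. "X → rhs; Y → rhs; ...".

A->CA, B->CB, C->A

  step 0 ⇒ step 1: CBB ⇒ A·CB·CB
    B ↦ CB
    C ↦ A
    A ↦ CA  (constrained at step 1)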